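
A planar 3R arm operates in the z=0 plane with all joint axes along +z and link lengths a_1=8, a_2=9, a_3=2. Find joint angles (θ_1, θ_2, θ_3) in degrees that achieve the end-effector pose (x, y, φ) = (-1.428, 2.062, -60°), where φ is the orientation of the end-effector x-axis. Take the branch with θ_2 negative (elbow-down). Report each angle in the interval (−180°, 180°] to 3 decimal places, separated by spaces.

wrist centre = target − a_3·(cos φ, sin φ) = (-2.4280, 3.7941)
cos θ_2 = (20.2900−8²−9²)/(2·8·9) = -0.8660; θ_2 = -150.0019° (elbow-down)
β = atan2(3.7941,-2.4280) = 122.6172°; ψ = atan2(-4.4997,0.2056) = -87.3836°
θ_1 = β − ψ = 210.0008°
θ_3 = φ − θ_1 − θ_2 = -119.9989° (wrapped to (-180°,180°])

-149.999 -150.002 -119.999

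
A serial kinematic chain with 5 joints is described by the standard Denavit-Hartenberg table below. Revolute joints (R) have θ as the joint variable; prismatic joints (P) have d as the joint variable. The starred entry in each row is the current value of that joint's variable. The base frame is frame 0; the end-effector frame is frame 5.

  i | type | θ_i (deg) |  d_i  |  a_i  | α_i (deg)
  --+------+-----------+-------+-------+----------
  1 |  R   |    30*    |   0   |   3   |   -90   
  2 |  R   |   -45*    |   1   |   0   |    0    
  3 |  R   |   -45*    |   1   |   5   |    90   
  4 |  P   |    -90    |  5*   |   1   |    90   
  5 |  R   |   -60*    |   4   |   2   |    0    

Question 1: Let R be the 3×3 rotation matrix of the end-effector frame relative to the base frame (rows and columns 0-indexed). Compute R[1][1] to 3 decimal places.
End-effector y-axis (col 1 of R) = (-0.0000,-1.0000,0.0000)
R[1][1] = -1.0000

-1.000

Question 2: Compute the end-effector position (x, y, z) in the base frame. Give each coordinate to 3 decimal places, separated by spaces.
-0.232 -0.134 1.000

after link 1: o_1 = (2.5981, 1.5000, 0.0000)
after link 2: o_2 = (2.0981, 2.3660, 0.0000)
after link 3: o_3 = (1.5981, 3.2321, 5.0000)
after link 4: o_4 = (-2.2321, -0.1340, 5.0000)
after link 5: o_5 = (-0.2321, -0.1340, 1.0000)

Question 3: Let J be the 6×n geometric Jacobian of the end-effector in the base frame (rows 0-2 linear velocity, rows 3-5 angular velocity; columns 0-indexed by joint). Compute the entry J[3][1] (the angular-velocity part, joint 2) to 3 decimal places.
axis z_1 = (-0.5000,0.8660,0.0000); lever o_n−o_1 = (-2.8301,-1.6340,1.0000)
cross product → J_v[:, 1] = (0.8660,0.5000,3.2679)
J_ω[:, 1] = z_1
entry J[3][1] = -0.5000

-0.500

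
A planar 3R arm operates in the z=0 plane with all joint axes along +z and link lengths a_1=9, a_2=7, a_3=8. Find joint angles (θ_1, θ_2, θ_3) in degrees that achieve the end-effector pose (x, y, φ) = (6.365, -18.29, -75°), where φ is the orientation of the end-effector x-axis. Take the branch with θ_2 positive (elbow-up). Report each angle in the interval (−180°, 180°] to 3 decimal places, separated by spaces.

wrist centre = target − a_3·(cos φ, sin φ) = (4.2944, -10.5626)
cos θ_2 = (130.0107−9²−7²)/(2·9·7) = 0.0001; θ_2 = 89.9952° (elbow-up)
β = atan2(-10.5626,4.2944) = -67.8748°; ψ = atan2(7.0000,9.0006) = 37.8732°
θ_1 = β − ψ = -105.7479°
θ_3 = φ − θ_1 − θ_2 = -59.2472° (wrapped to (-180°,180°])

-105.748 89.995 -59.247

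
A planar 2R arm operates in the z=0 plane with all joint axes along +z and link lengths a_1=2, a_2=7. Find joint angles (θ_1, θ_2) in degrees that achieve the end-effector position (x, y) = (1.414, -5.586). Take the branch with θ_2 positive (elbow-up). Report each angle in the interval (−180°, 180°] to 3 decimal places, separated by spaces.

cos θ_2 = (33.2028−2²−7²)/(2·2·7) = -0.7070; θ_2 = 134.9948° (elbow-up)
β = atan2(-5.5860,1.4140) = -75.7949°; ψ = atan2(4.9502,-2.9493) = 120.7863°
θ_1 = β − ψ = -196.5812°

163.419 134.995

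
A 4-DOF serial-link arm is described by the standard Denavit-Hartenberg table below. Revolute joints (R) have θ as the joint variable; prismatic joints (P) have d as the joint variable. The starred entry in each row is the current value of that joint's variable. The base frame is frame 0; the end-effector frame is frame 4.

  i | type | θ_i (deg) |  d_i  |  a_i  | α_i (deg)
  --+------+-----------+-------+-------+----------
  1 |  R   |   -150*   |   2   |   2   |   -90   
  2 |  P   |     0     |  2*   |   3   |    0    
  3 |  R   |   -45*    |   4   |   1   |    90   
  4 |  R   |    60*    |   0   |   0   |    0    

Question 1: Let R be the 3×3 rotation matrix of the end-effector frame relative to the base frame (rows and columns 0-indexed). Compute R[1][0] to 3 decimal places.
End-effector x-axis (col 0 of R) = (0.1268,-0.9268,0.3536)
R[1][0] = -0.9268

-0.927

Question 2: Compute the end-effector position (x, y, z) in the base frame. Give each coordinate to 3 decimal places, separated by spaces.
-1.942 -8.050 2.707

after link 1: o_1 = (-1.7321, -1.0000, 2.0000)
after link 2: o_2 = (-3.3301, -4.2321, 2.0000)
after link 3: o_3 = (-1.9425, -8.0497, 2.7071)
after link 4: o_4 = (-1.9425, -8.0497, 2.7071)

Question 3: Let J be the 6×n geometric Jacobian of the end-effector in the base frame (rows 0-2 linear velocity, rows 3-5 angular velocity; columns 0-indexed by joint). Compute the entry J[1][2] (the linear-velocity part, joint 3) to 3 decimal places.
-0.354

axis z_2 = (0.5000,-0.8660,0.0000); lever o_n−o_2 = (1.3876,-3.8177,0.7071)
cross product → J_v[:, 2] = (-0.6124,-0.3536,-0.7071)
J_ω[:, 2] = z_2
entry J[1][2] = -0.3536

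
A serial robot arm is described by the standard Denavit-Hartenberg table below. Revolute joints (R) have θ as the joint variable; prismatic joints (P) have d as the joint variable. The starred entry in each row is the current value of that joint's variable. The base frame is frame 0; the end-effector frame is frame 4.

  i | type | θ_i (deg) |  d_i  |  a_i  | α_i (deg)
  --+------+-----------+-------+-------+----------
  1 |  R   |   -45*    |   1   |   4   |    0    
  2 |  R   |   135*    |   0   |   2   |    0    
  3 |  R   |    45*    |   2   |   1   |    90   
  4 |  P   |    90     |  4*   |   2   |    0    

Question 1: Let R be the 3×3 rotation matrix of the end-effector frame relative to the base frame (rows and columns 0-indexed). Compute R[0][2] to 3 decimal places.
End-effector z-axis (col 2 of R) = (0.7071,0.7071,0.0000)
R[0][2] = 0.7071

0.707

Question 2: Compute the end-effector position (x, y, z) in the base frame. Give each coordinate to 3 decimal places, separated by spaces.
after link 1: o_1 = (2.8284, -2.8284, 1.0000)
after link 2: o_2 = (2.8284, -0.8284, 1.0000)
after link 3: o_3 = (2.1213, -0.1213, 3.0000)
after link 4: o_4 = (4.9497, 2.7071, 5.0000)

4.950 2.707 5.000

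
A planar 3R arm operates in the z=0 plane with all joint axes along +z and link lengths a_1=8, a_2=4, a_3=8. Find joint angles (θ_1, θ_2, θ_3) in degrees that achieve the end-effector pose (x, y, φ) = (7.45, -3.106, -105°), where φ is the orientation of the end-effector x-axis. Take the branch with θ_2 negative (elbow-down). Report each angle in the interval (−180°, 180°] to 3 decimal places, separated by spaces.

wrist centre = target − a_3·(cos φ, sin φ) = (9.5206, 4.6214)
cos θ_2 = (111.9983−8²−4²)/(2·8·4) = 0.5000; θ_2 = -60.0017° (elbow-down)
β = atan2(4.6214,9.5206) = 25.8926°; ψ = atan2(-3.4642,9.9999) = -19.1071°
θ_1 = β − ψ = 44.9997°
θ_3 = φ − θ_1 − θ_2 = -89.9979° (wrapped to (-180°,180°])

45.000 -60.002 -89.998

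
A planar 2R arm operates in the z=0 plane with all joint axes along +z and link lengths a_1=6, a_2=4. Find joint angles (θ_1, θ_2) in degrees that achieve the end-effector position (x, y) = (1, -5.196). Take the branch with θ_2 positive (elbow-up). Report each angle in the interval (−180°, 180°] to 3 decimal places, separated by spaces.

-120.000 120.002

cos θ_2 = (27.9984−6²−4²)/(2·6·4) = -0.5000; θ_2 = 120.0022° (elbow-up)
β = atan2(-5.1960,1.0000) = -79.1063°; ψ = atan2(3.4640,3.9999) = 40.8937°
θ_1 = β − ψ = -120.0000°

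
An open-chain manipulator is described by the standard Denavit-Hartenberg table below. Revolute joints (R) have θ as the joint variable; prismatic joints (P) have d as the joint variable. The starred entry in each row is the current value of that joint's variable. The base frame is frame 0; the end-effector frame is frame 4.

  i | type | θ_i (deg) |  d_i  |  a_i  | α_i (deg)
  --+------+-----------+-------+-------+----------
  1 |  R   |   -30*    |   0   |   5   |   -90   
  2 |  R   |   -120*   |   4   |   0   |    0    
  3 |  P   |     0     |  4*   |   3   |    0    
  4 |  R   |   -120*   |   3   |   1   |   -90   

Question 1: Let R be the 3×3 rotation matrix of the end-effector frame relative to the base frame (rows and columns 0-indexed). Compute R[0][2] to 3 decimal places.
-0.750

End-effector z-axis (col 2 of R) = (-0.7500,0.4330,0.5000)
R[0][2] = -0.7500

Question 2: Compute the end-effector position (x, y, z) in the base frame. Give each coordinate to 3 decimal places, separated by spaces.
8.098 8.026 1.732

after link 1: o_1 = (4.3301, -2.5000, 0.0000)
after link 2: o_2 = (6.3301, 0.9641, 0.0000)
after link 3: o_3 = (7.0311, 5.1782, 2.5981)
after link 4: o_4 = (8.0981, 8.0263, 1.7321)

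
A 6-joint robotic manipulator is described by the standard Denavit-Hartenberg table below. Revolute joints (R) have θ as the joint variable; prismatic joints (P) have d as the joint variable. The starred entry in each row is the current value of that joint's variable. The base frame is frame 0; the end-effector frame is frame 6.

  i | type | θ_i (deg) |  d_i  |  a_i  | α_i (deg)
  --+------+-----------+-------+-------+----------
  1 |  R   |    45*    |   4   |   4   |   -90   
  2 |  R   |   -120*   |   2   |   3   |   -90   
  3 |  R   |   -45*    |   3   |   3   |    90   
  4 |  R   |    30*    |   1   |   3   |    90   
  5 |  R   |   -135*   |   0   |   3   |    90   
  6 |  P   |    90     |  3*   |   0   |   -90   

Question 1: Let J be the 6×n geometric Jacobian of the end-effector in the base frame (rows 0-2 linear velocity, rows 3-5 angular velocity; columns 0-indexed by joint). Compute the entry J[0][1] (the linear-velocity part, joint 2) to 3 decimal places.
3.078

axis z_1 = (-0.7071,0.7071,0.0000); lever o_n−o_1 = (-2.7111,3.0412,4.3532)
cross product → J_v[:, 1] = (3.0781,3.0781,-0.2334)
J_ω[:, 1] = z_1
entry J[0][1] = 3.0781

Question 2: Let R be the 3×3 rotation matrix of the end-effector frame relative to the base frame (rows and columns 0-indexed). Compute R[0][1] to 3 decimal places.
End-effector y-axis (col 1 of R) = (-0.0660,-0.1607,0.9848)
R[0][1] = -0.0660

-0.066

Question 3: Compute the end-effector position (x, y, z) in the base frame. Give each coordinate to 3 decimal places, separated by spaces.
after link 1: o_1 = (2.8284, 2.8284, 4.0000)
after link 2: o_2 = (0.3536, 3.1820, 6.5981)
after link 3: o_3 = (-0.0593, 5.7691, 9.9352)
after link 4: o_4 = (-1.3393, 8.0872, 11.6638)
after link 5: o_5 = (-0.0807, 5.3874, 11.3075)
after link 6: o_6 = (0.1173, 5.8696, 8.3532)

0.117 5.870 8.353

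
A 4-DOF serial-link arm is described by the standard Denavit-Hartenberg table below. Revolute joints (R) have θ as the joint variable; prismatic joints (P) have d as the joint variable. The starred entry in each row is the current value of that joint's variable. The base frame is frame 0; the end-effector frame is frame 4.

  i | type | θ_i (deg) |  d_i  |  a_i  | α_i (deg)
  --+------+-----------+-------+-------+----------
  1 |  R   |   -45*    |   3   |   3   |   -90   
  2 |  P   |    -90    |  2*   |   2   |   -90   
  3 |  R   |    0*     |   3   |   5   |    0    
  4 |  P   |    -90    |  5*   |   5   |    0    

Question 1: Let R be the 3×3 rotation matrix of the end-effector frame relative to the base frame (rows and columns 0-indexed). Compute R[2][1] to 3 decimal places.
1.000

End-effector y-axis (col 1 of R) = (-0.0000,-0.0000,1.0000)
R[2][1] = 1.0000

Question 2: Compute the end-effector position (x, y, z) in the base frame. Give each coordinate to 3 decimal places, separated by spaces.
after link 1: o_1 = (2.1213, -2.1213, 3.0000)
after link 2: o_2 = (3.5355, -0.7071, 5.0000)
after link 3: o_3 = (5.6569, -2.8284, 10.0000)
after link 4: o_4 = (12.7279, -2.8284, 10.0000)

12.728 -2.828 10.000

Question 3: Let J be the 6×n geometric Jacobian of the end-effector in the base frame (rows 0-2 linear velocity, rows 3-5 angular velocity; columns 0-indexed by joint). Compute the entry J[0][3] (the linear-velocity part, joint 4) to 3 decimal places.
0.707

prismatic axis z_3 = (0.7071,-0.7071,-0.0000)
J_v[:, 3] = z_3; J_ω[:, 3] = (0,0,0)
entry J[0][3] = 0.7071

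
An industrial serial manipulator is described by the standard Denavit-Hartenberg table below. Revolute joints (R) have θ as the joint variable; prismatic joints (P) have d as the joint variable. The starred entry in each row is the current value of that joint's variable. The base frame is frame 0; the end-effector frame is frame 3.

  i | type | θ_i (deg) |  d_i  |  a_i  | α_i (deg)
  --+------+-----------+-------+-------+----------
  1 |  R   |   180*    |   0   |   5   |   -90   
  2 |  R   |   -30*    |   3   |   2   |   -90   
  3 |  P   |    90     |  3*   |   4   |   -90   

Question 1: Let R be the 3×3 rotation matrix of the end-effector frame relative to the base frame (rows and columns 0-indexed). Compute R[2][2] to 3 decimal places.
End-effector z-axis (col 2 of R) = (0.8660,-0.0000,-0.5000)
R[2][2] = -0.5000

-0.500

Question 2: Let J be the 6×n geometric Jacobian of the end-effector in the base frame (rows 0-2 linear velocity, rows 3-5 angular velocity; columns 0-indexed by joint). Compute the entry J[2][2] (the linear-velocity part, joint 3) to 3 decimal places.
-0.866

prismatic axis z_2 = (-0.5000,-0.0000,-0.8660)
J_v[:, 2] = z_2; J_ω[:, 2] = (0,0,0)
entry J[2][2] = -0.8660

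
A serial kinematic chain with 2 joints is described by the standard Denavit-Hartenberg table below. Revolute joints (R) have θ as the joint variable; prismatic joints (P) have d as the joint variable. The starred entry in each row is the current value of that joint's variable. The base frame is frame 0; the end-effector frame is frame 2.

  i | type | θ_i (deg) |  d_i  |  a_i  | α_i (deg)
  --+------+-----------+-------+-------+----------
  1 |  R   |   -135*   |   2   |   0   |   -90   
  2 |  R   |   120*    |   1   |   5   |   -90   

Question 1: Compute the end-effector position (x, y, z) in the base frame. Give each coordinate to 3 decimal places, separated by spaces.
2.475 1.061 -2.330

after link 1: o_1 = (0.0000, 0.0000, 2.0000)
after link 2: o_2 = (2.4749, 1.0607, -2.3301)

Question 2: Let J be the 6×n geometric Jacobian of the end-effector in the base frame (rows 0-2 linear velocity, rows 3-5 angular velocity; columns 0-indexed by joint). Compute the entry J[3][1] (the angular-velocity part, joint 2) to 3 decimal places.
axis z_1 = (0.7071,-0.7071,0.0000); lever o_n−o_1 = (2.4749,1.0607,-4.3301)
cross product → J_v[:, 1] = (3.0619,3.0619,2.5000)
J_ω[:, 1] = z_1
entry J[3][1] = 0.7071

0.707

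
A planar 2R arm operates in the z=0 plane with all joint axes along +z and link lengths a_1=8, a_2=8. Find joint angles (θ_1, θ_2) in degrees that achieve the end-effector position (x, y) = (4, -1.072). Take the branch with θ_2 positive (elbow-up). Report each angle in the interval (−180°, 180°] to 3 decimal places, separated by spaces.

cos θ_2 = (17.1492−8²−8²)/(2·8·8) = -0.8660; θ_2 = 149.9996° (elbow-up)
β = atan2(-1.0720,4.0000) = -15.0027°; ψ = atan2(4.0000,1.0718) = 74.9998°
θ_1 = β − ψ = -90.0025°

-90.003 150.000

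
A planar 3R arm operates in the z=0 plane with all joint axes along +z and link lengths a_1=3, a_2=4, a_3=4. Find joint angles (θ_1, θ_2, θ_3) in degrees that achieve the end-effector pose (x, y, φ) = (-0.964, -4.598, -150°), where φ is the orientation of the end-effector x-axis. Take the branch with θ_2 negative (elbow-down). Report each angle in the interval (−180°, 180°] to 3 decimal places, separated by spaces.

wrist centre = target − a_3·(cos φ, sin φ) = (2.5001, -2.5980)
cos θ_2 = (13.0001−3²−4²)/(2·3·4) = -0.5000; θ_2 = -119.9997° (elbow-down)
β = atan2(-2.5980,2.5001) = -46.1001°; ψ = atan2(-3.4641,1.0000) = -73.8976°
θ_1 = β − ψ = 27.7975°
θ_3 = φ − θ_1 − θ_2 = -57.7978° (wrapped to (-180°,180°])

27.798 -120.000 -57.798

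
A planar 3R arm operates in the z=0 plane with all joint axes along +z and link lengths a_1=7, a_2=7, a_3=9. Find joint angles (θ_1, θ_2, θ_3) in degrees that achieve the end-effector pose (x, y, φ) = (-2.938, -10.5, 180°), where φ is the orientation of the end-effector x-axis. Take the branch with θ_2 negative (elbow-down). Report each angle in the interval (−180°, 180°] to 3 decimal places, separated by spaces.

-30.000 -60.001 -89.999

wrist centre = target − a_3·(cos φ, sin φ) = (6.0620, -10.5000)
cos θ_2 = (146.9978−7²−7²)/(2·7·7) = 0.5000; θ_2 = -60.0015° (elbow-down)
β = atan2(-10.5000,6.0620) = -60.0007°; ψ = atan2(-6.0623,10.4998) = -30.0007°
θ_1 = β − ψ = -30.0000°
θ_3 = φ − θ_1 − θ_2 = -89.9985° (wrapped to (-180°,180°])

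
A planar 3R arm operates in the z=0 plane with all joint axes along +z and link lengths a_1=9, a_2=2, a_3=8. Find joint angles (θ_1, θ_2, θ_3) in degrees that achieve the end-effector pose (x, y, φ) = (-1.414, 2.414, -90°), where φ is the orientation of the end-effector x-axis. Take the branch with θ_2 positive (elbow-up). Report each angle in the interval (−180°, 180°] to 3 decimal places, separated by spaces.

89.997 45.011 134.991

wrist centre = target − a_3·(cos φ, sin φ) = (-1.4140, 10.4140)
cos θ_2 = (110.4508−9²−2²)/(2·9·2) = 0.7070; θ_2 = 45.0114° (elbow-up)
β = atan2(10.4140,-1.4140) = 97.7323°; ψ = atan2(1.4145,10.4139) = 7.7350°
θ_1 = β − ψ = 89.9973°
θ_3 = φ − θ_1 − θ_2 = 134.9913° (wrapped to (-180°,180°])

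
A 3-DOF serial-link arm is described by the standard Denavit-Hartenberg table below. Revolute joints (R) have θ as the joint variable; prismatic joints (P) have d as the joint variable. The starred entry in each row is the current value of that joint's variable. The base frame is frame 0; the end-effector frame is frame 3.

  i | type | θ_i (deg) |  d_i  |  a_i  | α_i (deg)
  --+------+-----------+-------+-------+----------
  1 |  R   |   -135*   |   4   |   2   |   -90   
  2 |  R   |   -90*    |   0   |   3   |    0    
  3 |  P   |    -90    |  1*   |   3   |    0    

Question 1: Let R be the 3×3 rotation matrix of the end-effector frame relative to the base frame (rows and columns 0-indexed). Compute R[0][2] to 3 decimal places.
0.707

End-effector z-axis (col 2 of R) = (0.7071,-0.7071,0.0000)
R[0][2] = 0.7071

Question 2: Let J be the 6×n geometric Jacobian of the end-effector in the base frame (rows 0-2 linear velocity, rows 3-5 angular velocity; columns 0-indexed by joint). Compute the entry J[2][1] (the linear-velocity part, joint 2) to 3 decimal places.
3.000

axis z_1 = (0.7071,-0.7071,0.0000); lever o_n−o_1 = (2.8284,1.4142,3.0000)
cross product → J_v[:, 1] = (-2.1213,-2.1213,3.0000)
J_ω[:, 1] = z_1
entry J[2][1] = 3.0000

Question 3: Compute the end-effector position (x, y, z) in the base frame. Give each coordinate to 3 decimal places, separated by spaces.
after link 1: o_1 = (-1.4142, -1.4142, 4.0000)
after link 2: o_2 = (-1.4142, -1.4142, 7.0000)
after link 3: o_3 = (1.4142, 0.0000, 7.0000)

1.414 0.000 7.000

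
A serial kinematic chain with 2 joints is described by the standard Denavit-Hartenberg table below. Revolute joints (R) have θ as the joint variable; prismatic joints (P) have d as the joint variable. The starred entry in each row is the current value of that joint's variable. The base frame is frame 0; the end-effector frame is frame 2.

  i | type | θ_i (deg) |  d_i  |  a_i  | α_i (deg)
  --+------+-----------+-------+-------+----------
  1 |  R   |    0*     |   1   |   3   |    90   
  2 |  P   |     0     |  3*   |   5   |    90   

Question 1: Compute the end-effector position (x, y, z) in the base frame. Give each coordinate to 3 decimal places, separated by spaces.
8.000 -3.000 1.000

after link 1: o_1 = (3.0000, 0.0000, 1.0000)
after link 2: o_2 = (8.0000, -3.0000, 1.0000)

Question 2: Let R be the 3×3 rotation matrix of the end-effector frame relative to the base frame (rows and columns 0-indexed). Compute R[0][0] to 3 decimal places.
1.000

End-effector x-axis (col 0 of R) = (1.0000,0.0000,0.0000)
R[0][0] = 1.0000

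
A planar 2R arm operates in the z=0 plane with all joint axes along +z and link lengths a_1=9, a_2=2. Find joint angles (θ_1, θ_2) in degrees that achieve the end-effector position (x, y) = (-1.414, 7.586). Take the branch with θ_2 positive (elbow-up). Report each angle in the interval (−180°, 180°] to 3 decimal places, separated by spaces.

cos θ_2 = (59.5468−9²−2²)/(2·9·2) = -0.7070; θ_2 = 134.9941° (elbow-up)
β = atan2(7.5860,-1.4140) = 100.5585°; ψ = atan2(1.4144,7.5859) = 10.5613°
θ_1 = β − ψ = 89.9973°

89.997 134.994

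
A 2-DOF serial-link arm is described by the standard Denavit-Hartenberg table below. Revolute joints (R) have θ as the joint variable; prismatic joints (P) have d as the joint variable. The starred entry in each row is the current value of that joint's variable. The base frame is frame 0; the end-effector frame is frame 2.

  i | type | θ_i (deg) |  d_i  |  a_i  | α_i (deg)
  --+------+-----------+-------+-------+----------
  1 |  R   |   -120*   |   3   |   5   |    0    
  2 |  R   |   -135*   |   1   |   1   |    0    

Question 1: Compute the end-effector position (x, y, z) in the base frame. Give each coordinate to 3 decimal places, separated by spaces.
after link 1: o_1 = (-2.5000, -4.3301, 3.0000)
after link 2: o_2 = (-2.7588, -3.3642, 4.0000)

-2.759 -3.364 4.000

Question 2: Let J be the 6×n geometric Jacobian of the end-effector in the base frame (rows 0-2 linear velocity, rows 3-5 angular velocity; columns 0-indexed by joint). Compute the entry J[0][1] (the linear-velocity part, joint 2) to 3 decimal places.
axis z_1 = (0.0000,0.0000,1.0000); lever o_n−o_1 = (-0.2588,0.9659,1.0000)
cross product → J_v[:, 1] = (-0.9659,-0.2588,0.0000)
J_ω[:, 1] = z_1
entry J[0][1] = -0.9659

-0.966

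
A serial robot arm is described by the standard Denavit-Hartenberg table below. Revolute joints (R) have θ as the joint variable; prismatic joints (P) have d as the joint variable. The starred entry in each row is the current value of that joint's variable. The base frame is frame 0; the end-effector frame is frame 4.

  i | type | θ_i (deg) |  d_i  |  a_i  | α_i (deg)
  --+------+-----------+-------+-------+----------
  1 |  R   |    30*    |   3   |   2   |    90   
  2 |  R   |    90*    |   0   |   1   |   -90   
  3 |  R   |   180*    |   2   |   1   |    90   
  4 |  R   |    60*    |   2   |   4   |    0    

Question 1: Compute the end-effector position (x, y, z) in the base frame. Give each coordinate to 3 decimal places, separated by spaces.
-4.000 0.000 1.000

after link 1: o_1 = (1.7321, 1.0000, 3.0000)
after link 2: o_2 = (1.7321, 1.0000, 4.0000)
after link 3: o_3 = (-0.0000, 0.0000, 3.0000)
after link 4: o_4 = (-4.0000, 0.0000, 1.0000)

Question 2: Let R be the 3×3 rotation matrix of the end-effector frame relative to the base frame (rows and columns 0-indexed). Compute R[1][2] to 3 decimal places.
End-effector z-axis (col 2 of R) = (-0.5000,0.8660,0.0000)
R[1][2] = 0.8660

0.866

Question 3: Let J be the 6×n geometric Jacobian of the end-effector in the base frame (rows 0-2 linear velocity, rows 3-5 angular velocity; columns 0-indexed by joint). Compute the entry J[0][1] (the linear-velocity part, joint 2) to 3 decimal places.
1.732

axis z_1 = (0.5000,-0.8660,0.0000); lever o_n−o_1 = (-5.7321,-1.0000,-2.0000)
cross product → J_v[:, 1] = (1.7321,1.0000,-5.4641)
J_ω[:, 1] = z_1
entry J[0][1] = 1.7321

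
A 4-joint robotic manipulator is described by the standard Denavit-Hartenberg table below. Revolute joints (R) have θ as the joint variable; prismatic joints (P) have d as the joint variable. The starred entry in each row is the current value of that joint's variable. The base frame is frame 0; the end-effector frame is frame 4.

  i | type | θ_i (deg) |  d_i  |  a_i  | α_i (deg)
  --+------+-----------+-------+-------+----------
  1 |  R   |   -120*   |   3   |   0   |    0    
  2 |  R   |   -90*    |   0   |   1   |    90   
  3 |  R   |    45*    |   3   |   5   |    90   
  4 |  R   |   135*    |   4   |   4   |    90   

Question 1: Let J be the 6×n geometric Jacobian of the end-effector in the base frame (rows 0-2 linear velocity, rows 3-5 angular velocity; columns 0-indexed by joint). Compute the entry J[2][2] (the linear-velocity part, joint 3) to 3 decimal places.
axis z_2 = (0.5000,0.8660,0.0000); lever o_n−o_2 = (-0.8651,7.2295,-1.2929)
cross product → J_v[:, 2] = (-1.1197,0.6464,4.3640)
J_ω[:, 2] = z_2
entry J[2][2] = 4.3640

4.364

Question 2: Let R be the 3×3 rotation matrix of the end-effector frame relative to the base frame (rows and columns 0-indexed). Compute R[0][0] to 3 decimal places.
0.787

End-effector x-axis (col 0 of R) = (0.7866,0.3624,-0.5000)
R[0][0] = 0.7866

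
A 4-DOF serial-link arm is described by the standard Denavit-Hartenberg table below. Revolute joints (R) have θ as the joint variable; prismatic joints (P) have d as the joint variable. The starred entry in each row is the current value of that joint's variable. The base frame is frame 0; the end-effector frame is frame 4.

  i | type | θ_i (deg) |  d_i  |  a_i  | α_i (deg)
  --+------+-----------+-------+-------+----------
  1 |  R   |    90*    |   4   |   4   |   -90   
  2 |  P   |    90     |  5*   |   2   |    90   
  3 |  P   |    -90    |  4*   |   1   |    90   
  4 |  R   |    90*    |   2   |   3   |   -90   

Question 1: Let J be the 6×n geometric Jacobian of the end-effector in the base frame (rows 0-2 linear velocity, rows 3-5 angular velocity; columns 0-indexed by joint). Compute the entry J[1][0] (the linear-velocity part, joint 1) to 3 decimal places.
-4.000

axis z_0 = ẑ; lever o_n−o_0 = (-4.0000,11.0000,4.0000)
cross product → J_v[:, 0] = (-11.0000,-4.0000,0.0000)
J_ω[:, 0] = z_0
entry J[1][0] = -4.0000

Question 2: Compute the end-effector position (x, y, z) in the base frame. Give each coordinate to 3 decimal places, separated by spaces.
-4.000 11.000 4.000

after link 1: o_1 = (0.0000, 4.0000, 4.0000)
after link 2: o_2 = (-5.0000, 4.0000, 2.0000)
after link 3: o_3 = (-4.0000, 8.0000, 2.0000)
after link 4: o_4 = (-4.0000, 11.0000, 4.0000)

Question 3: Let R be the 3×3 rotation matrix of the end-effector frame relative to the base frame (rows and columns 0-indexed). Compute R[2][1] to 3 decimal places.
-1.000

End-effector y-axis (col 1 of R) = (-0.0000,0.0000,-1.0000)
R[2][1] = -1.0000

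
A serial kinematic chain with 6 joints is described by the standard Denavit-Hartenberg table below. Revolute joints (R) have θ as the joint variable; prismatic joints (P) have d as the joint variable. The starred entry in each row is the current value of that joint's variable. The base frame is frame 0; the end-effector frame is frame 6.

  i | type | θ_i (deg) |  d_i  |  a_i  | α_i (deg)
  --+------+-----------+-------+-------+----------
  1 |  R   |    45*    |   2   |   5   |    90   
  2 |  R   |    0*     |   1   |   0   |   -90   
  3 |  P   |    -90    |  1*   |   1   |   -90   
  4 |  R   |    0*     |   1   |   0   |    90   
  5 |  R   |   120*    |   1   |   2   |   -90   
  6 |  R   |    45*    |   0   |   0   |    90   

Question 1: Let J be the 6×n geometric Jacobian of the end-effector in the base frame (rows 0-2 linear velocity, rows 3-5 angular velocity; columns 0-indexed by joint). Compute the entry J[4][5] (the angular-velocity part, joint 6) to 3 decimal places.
axis z_5 = (-0.9659,0.2588,0.0000); lever o_n−o_5 = (0.0000,0.0000,0.0000)
cross product → J_v[:, 5] = (0.0000,0.0000,-0.0000)
J_ω[:, 5] = z_5
entry J[4][5] = 0.2588

0.259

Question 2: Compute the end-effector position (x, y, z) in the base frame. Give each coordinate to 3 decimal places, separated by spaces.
after link 1: o_1 = (3.5355, 3.5355, 2.0000)
after link 2: o_2 = (4.2426, 2.8284, 2.0000)
after link 3: o_3 = (4.9497, 2.1213, 3.0000)
after link 4: o_4 = (5.6569, 2.8284, 3.0000)
after link 5: o_5 = (6.1745, 4.7603, 4.0000)
after link 6: o_6 = (6.1745, 4.7603, 4.0000)

6.174 4.760 4.000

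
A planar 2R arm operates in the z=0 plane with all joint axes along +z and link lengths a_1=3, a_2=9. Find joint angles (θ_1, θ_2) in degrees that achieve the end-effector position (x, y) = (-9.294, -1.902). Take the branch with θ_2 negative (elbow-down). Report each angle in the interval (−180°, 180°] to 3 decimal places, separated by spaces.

cos θ_2 = (89.9960−3²−9²)/(2·3·9) = -0.0001; θ_2 = -90.0042° (elbow-down)
β = atan2(-1.9020,-9.2940) = -168.4342°; ψ = atan2(-9.0000,2.9993) = -71.5688°
θ_1 = β − ψ = -96.8654°

-96.865 -90.004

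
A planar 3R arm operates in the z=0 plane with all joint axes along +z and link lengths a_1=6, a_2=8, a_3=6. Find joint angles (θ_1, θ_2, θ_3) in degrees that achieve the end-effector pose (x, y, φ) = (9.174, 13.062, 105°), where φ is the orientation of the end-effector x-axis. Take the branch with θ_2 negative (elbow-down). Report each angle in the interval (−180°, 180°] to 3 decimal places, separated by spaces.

60.007 -45.012 90.005

wrist centre = target − a_3·(cos φ, sin φ) = (10.7269, 7.2664)
cos θ_2 = (167.8679−6²−8²)/(2·6·8) = 0.7070; θ_2 = -45.0121° (elbow-down)
β = atan2(7.2664,10.7269) = 34.1138°; ψ = atan2(-5.6580,11.6557) = -25.8935°
θ_1 = β − ψ = 60.0073°
θ_3 = φ − θ_1 − θ_2 = 90.0048° (wrapped to (-180°,180°])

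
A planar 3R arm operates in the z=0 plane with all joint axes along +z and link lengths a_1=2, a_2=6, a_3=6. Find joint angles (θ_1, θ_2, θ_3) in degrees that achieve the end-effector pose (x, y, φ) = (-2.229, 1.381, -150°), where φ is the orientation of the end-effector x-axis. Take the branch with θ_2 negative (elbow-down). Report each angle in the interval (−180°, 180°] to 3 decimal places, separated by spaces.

wrist centre = target − a_3·(cos φ, sin φ) = (2.9672, 4.3810)
cos θ_2 = (27.9972−2²−6²)/(2·2·6) = -0.5001; θ_2 = -120.0078° (elbow-down)
β = atan2(4.3810,2.9672) = 55.8911°; ψ = atan2(-5.1957,-1.0007) = -100.9018°
θ_1 = β − ψ = 156.7929°
θ_3 = φ − θ_1 − θ_2 = 173.2149° (wrapped to (-180°,180°])

156.793 -120.008 173.215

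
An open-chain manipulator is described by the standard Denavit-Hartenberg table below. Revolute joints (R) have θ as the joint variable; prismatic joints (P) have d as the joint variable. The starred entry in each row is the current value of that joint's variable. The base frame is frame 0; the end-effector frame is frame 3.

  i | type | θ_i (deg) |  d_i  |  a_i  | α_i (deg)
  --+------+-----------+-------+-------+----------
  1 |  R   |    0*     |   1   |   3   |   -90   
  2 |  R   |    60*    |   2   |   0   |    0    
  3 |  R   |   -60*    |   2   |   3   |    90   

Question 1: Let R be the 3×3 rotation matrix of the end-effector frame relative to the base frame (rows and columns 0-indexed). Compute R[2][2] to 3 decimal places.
End-effector z-axis (col 2 of R) = (0.0000,0.0000,1.0000)
R[2][2] = 1.0000

1.000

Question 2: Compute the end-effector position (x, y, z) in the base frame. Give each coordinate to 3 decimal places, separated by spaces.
6.000 4.000 1.000

after link 1: o_1 = (3.0000, 0.0000, 1.0000)
after link 2: o_2 = (3.0000, 2.0000, 1.0000)
after link 3: o_3 = (6.0000, 4.0000, 1.0000)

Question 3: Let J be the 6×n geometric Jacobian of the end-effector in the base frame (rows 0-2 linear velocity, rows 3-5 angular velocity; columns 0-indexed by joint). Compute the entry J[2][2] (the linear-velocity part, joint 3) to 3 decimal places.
axis z_2 = (0.0000,1.0000,0.0000); lever o_n−o_2 = (3.0000,2.0000,0.0000)
cross product → J_v[:, 2] = (0.0000,0.0000,-3.0000)
J_ω[:, 2] = z_2
entry J[2][2] = -3.0000

-3.000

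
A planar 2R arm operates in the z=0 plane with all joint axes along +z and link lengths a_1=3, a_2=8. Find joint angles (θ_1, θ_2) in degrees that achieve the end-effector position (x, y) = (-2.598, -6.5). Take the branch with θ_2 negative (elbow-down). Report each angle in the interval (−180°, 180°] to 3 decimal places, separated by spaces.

-13.572 -120.001

cos θ_2 = (48.9996−3²−8²)/(2·3·8) = -0.5000; θ_2 = -120.0005° (elbow-down)
β = atan2(-6.5000,-2.5980) = -111.7862°; ψ = atan2(-6.9282,-1.0001) = -98.2138°
θ_1 = β − ψ = -13.5724°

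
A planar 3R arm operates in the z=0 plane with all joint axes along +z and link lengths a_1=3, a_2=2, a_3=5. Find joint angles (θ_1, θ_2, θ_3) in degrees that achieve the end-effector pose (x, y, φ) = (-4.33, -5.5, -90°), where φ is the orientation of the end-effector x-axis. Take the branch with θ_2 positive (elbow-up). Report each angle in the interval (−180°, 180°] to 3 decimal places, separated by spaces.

wrist centre = target − a_3·(cos φ, sin φ) = (-4.3300, -0.5000)
cos θ_2 = (18.9989−3²−2²)/(2·3·2) = 0.4999; θ_2 = 60.0061° (elbow-up)
β = atan2(-0.5000,-4.3300) = -173.4130°; ψ = atan2(1.7322,3.9998) = 23.4155°
θ_1 = β − ψ = -196.8285°
θ_3 = φ − θ_1 − θ_2 = 46.8224° (wrapped to (-180°,180°])

163.172 60.006 46.822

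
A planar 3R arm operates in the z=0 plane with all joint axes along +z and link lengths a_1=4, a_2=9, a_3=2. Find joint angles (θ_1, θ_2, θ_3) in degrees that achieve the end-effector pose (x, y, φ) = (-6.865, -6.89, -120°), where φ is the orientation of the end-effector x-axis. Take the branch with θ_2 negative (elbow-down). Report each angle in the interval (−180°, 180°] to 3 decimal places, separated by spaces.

wrist centre = target − a_3·(cos φ, sin φ) = (-5.8650, -5.1579)
cos θ_2 = (61.0027−4²−9²)/(2·4·9) = -0.5000; θ_2 = -119.9976° (elbow-down)
β = atan2(-5.1579,-5.8650) = -138.6701°; ψ = atan2(-7.7944,-0.4997) = -93.6680°
θ_1 = β − ψ = -45.0022°
θ_3 = φ − θ_1 − θ_2 = 44.9997° (wrapped to (-180°,180°])

-45.002 -119.998 45.000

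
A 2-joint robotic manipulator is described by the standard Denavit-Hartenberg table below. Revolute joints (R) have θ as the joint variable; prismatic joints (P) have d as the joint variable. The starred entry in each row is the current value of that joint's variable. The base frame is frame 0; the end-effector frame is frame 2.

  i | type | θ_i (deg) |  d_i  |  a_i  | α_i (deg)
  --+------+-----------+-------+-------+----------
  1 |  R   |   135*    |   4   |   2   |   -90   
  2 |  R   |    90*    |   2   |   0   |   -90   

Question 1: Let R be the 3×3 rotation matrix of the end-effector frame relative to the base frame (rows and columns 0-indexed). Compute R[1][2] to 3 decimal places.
End-effector z-axis (col 2 of R) = (0.7071,-0.7071,-0.0000)
R[1][2] = -0.7071

-0.707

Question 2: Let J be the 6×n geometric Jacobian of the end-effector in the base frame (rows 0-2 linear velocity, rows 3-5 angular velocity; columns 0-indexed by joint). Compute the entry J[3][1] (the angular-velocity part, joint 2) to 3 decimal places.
-0.707

axis z_1 = (-0.7071,-0.7071,0.0000); lever o_n−o_1 = (-1.4142,-1.4142,0.0000)
cross product → J_v[:, 1] = (0.0000,-0.0000,0.0000)
J_ω[:, 1] = z_1
entry J[3][1] = -0.7071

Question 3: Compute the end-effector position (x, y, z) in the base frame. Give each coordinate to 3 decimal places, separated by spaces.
-2.828 0.000 4.000

after link 1: o_1 = (-1.4142, 1.4142, 4.0000)
after link 2: o_2 = (-2.8284, 0.0000, 4.0000)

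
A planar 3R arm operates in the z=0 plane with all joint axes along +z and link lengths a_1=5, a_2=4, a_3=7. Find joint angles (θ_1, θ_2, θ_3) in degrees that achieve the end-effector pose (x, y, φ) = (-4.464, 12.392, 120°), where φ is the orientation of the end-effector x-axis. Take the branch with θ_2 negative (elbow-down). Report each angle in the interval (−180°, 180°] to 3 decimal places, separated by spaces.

wrist centre = target − a_3·(cos φ, sin φ) = (-0.9640, 6.3298)
cos θ_2 = (40.9959−5²−4²)/(2·5·4) = -0.0001; θ_2 = -90.0058° (elbow-down)
β = atan2(6.3298,-0.9640) = 98.6593°; ψ = atan2(-4.0000,4.9996) = -38.6621°
θ_1 = β − ψ = 137.3214°
θ_3 = φ − θ_1 − θ_2 = 72.6844° (wrapped to (-180°,180°])

137.321 -90.006 72.684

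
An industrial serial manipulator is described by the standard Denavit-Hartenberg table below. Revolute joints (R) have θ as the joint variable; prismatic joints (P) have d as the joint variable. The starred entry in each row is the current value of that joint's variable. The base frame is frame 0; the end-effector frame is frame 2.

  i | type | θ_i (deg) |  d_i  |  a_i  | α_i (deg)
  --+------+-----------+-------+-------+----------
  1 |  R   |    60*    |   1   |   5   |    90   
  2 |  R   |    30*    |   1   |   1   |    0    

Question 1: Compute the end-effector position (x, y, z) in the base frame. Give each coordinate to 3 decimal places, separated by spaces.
3.799 4.580 1.500

after link 1: o_1 = (2.5000, 4.3301, 1.0000)
after link 2: o_2 = (3.7990, 4.5801, 1.5000)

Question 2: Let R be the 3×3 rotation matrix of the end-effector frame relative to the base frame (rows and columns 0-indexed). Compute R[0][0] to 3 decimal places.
End-effector x-axis (col 0 of R) = (0.4330,0.7500,0.5000)
R[0][0] = 0.4330

0.433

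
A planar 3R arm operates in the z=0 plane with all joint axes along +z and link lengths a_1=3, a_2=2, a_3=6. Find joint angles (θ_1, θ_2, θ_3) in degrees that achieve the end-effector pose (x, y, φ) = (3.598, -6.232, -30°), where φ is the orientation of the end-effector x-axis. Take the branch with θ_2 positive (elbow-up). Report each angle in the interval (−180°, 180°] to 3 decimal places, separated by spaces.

wrist centre = target − a_3·(cos φ, sin φ) = (-1.5982, -3.2320)
cos θ_2 = (12.9999−3²−2²)/(2·3·2) = -0.0000; θ_2 = 90.0004° (elbow-up)
β = atan2(-3.2320,-1.5982) = -116.3114°; ψ = atan2(2.0000,3.0000) = 33.6902°
θ_1 = β − ψ = -150.0016°
θ_3 = φ − θ_1 − θ_2 = 30.0012° (wrapped to (-180°,180°])

-150.002 90.000 30.001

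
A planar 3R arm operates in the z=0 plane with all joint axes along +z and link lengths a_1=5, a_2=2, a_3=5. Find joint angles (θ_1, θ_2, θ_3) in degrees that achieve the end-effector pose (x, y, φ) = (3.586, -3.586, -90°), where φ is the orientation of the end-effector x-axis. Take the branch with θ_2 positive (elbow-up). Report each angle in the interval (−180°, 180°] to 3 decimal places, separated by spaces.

wrist centre = target − a_3·(cos φ, sin φ) = (3.5860, 1.4140)
cos θ_2 = (14.8588−5²−2²)/(2·5·2) = -0.7071; θ_2 = 134.9962° (elbow-up)
β = atan2(1.4140,3.5860) = 21.5199°; ψ = atan2(1.4143,3.5859) = 21.5248°
θ_1 = β − ψ = -0.0049°
θ_3 = φ − θ_1 − θ_2 = 135.0087° (wrapped to (-180°,180°])

-0.005 134.996 135.009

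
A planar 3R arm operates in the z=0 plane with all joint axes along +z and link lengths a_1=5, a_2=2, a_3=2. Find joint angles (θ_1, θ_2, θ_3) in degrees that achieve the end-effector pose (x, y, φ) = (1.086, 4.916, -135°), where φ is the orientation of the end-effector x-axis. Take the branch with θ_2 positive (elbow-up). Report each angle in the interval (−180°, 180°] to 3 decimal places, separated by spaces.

wrist centre = target − a_3·(cos φ, sin φ) = (2.5002, 6.3302)
cos θ_2 = (46.3227−5²−2²)/(2·5·2) = 0.8661; θ_2 = 29.9876° (elbow-up)
β = atan2(6.3302,2.5002) = 68.4477°; ψ = atan2(0.9996,6.7323) = 8.4457°
θ_1 = β − ψ = 60.0020°
θ_3 = φ − θ_1 − θ_2 = 135.0104° (wrapped to (-180°,180°])

60.002 29.988 135.010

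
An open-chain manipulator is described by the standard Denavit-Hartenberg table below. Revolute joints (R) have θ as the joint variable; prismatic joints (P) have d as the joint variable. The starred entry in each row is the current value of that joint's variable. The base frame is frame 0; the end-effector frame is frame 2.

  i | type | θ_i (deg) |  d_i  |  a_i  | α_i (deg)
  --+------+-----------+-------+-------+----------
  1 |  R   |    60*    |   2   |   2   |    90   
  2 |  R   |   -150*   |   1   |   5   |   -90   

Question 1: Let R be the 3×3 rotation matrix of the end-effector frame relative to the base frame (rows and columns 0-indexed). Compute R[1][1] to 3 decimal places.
End-effector y-axis (col 1 of R) = (-0.8660,0.5000,-0.0000)
R[1][1] = 0.5000

0.500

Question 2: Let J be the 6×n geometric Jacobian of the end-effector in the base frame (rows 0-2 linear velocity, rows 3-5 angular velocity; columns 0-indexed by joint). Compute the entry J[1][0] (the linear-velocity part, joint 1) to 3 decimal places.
axis z_0 = ẑ; lever o_n−o_0 = (-0.2990,-2.5179,-0.5000)
cross product → J_v[:, 0] = (2.5179,-0.2990,0.0000)
J_ω[:, 0] = z_0
entry J[1][0] = -0.2990

-0.299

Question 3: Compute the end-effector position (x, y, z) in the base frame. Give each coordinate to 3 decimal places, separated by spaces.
after link 1: o_1 = (1.0000, 1.7321, 2.0000)
after link 2: o_2 = (-0.2990, -2.5179, -0.5000)

-0.299 -2.518 -0.500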